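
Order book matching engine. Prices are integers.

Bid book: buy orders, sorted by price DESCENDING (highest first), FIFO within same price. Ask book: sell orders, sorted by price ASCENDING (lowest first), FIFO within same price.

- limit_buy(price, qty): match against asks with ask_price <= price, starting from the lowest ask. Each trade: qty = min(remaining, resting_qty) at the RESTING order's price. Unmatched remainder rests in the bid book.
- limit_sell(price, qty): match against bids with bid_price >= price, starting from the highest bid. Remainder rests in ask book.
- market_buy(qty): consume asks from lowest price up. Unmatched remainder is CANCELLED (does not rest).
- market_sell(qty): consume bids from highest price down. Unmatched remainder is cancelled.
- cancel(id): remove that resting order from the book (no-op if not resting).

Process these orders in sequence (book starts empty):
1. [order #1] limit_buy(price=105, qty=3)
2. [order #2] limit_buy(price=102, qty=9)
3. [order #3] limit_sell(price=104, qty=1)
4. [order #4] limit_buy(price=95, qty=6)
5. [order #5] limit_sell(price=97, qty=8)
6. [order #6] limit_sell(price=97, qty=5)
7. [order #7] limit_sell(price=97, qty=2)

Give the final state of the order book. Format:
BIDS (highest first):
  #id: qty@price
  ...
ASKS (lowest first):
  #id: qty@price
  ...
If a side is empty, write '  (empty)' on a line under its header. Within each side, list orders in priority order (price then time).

After op 1 [order #1] limit_buy(price=105, qty=3): fills=none; bids=[#1:3@105] asks=[-]
After op 2 [order #2] limit_buy(price=102, qty=9): fills=none; bids=[#1:3@105 #2:9@102] asks=[-]
After op 3 [order #3] limit_sell(price=104, qty=1): fills=#1x#3:1@105; bids=[#1:2@105 #2:9@102] asks=[-]
After op 4 [order #4] limit_buy(price=95, qty=6): fills=none; bids=[#1:2@105 #2:9@102 #4:6@95] asks=[-]
After op 5 [order #5] limit_sell(price=97, qty=8): fills=#1x#5:2@105 #2x#5:6@102; bids=[#2:3@102 #4:6@95] asks=[-]
After op 6 [order #6] limit_sell(price=97, qty=5): fills=#2x#6:3@102; bids=[#4:6@95] asks=[#6:2@97]
After op 7 [order #7] limit_sell(price=97, qty=2): fills=none; bids=[#4:6@95] asks=[#6:2@97 #7:2@97]

Answer: BIDS (highest first):
  #4: 6@95
ASKS (lowest first):
  #6: 2@97
  #7: 2@97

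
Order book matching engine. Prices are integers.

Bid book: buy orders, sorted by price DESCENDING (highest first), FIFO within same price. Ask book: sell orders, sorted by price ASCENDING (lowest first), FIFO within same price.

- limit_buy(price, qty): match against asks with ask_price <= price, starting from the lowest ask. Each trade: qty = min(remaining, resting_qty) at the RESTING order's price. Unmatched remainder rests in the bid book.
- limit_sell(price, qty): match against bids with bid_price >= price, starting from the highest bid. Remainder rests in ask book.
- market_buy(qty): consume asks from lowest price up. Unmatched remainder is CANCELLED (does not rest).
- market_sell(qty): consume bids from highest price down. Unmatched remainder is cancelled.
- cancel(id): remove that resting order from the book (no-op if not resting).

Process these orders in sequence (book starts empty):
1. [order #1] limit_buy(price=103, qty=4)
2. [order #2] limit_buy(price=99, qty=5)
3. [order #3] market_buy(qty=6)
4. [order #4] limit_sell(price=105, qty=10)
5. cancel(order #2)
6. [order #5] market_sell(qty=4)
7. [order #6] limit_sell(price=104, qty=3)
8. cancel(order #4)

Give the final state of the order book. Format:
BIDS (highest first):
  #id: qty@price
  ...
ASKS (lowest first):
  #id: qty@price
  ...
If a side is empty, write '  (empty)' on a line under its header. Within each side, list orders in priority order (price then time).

After op 1 [order #1] limit_buy(price=103, qty=4): fills=none; bids=[#1:4@103] asks=[-]
After op 2 [order #2] limit_buy(price=99, qty=5): fills=none; bids=[#1:4@103 #2:5@99] asks=[-]
After op 3 [order #3] market_buy(qty=6): fills=none; bids=[#1:4@103 #2:5@99] asks=[-]
After op 4 [order #4] limit_sell(price=105, qty=10): fills=none; bids=[#1:4@103 #2:5@99] asks=[#4:10@105]
After op 5 cancel(order #2): fills=none; bids=[#1:4@103] asks=[#4:10@105]
After op 6 [order #5] market_sell(qty=4): fills=#1x#5:4@103; bids=[-] asks=[#4:10@105]
After op 7 [order #6] limit_sell(price=104, qty=3): fills=none; bids=[-] asks=[#6:3@104 #4:10@105]
After op 8 cancel(order #4): fills=none; bids=[-] asks=[#6:3@104]

Answer: BIDS (highest first):
  (empty)
ASKS (lowest first):
  #6: 3@104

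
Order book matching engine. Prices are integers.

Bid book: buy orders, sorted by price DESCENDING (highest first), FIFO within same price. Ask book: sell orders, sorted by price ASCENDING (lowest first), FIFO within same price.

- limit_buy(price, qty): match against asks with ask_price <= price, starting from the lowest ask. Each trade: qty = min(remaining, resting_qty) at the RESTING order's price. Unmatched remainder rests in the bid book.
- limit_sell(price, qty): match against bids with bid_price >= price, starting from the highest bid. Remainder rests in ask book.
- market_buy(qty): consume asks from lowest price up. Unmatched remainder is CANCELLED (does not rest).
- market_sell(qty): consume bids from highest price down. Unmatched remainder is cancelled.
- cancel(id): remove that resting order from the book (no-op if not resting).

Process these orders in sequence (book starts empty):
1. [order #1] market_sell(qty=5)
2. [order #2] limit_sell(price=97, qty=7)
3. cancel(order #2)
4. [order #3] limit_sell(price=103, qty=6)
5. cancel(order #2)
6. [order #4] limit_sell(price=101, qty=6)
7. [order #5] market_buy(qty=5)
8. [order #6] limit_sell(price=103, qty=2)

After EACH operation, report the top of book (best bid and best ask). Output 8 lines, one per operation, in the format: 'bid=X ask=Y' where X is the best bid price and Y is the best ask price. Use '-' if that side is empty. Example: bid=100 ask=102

After op 1 [order #1] market_sell(qty=5): fills=none; bids=[-] asks=[-]
After op 2 [order #2] limit_sell(price=97, qty=7): fills=none; bids=[-] asks=[#2:7@97]
After op 3 cancel(order #2): fills=none; bids=[-] asks=[-]
After op 4 [order #3] limit_sell(price=103, qty=6): fills=none; bids=[-] asks=[#3:6@103]
After op 5 cancel(order #2): fills=none; bids=[-] asks=[#3:6@103]
After op 6 [order #4] limit_sell(price=101, qty=6): fills=none; bids=[-] asks=[#4:6@101 #3:6@103]
After op 7 [order #5] market_buy(qty=5): fills=#5x#4:5@101; bids=[-] asks=[#4:1@101 #3:6@103]
After op 8 [order #6] limit_sell(price=103, qty=2): fills=none; bids=[-] asks=[#4:1@101 #3:6@103 #6:2@103]

Answer: bid=- ask=-
bid=- ask=97
bid=- ask=-
bid=- ask=103
bid=- ask=103
bid=- ask=101
bid=- ask=101
bid=- ask=101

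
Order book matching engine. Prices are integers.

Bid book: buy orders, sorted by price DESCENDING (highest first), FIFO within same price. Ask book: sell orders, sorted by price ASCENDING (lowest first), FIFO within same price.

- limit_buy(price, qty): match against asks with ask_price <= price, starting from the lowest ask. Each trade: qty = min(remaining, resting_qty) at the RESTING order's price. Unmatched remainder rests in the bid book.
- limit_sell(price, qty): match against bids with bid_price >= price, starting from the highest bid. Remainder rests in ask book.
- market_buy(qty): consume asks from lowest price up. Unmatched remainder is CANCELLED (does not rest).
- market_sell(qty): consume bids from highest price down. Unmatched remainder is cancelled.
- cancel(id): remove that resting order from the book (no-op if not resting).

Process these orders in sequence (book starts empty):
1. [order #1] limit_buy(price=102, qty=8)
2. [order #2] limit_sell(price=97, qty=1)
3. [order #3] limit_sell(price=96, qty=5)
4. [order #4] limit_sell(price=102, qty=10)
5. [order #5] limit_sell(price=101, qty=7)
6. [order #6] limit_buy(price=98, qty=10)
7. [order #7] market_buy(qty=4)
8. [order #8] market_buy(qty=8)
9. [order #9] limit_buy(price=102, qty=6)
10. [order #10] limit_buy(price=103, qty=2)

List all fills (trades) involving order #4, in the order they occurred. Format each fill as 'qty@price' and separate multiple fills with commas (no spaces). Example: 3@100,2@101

After op 1 [order #1] limit_buy(price=102, qty=8): fills=none; bids=[#1:8@102] asks=[-]
After op 2 [order #2] limit_sell(price=97, qty=1): fills=#1x#2:1@102; bids=[#1:7@102] asks=[-]
After op 3 [order #3] limit_sell(price=96, qty=5): fills=#1x#3:5@102; bids=[#1:2@102] asks=[-]
After op 4 [order #4] limit_sell(price=102, qty=10): fills=#1x#4:2@102; bids=[-] asks=[#4:8@102]
After op 5 [order #5] limit_sell(price=101, qty=7): fills=none; bids=[-] asks=[#5:7@101 #4:8@102]
After op 6 [order #6] limit_buy(price=98, qty=10): fills=none; bids=[#6:10@98] asks=[#5:7@101 #4:8@102]
After op 7 [order #7] market_buy(qty=4): fills=#7x#5:4@101; bids=[#6:10@98] asks=[#5:3@101 #4:8@102]
After op 8 [order #8] market_buy(qty=8): fills=#8x#5:3@101 #8x#4:5@102; bids=[#6:10@98] asks=[#4:3@102]
After op 9 [order #9] limit_buy(price=102, qty=6): fills=#9x#4:3@102; bids=[#9:3@102 #6:10@98] asks=[-]
After op 10 [order #10] limit_buy(price=103, qty=2): fills=none; bids=[#10:2@103 #9:3@102 #6:10@98] asks=[-]

Answer: 2@102,5@102,3@102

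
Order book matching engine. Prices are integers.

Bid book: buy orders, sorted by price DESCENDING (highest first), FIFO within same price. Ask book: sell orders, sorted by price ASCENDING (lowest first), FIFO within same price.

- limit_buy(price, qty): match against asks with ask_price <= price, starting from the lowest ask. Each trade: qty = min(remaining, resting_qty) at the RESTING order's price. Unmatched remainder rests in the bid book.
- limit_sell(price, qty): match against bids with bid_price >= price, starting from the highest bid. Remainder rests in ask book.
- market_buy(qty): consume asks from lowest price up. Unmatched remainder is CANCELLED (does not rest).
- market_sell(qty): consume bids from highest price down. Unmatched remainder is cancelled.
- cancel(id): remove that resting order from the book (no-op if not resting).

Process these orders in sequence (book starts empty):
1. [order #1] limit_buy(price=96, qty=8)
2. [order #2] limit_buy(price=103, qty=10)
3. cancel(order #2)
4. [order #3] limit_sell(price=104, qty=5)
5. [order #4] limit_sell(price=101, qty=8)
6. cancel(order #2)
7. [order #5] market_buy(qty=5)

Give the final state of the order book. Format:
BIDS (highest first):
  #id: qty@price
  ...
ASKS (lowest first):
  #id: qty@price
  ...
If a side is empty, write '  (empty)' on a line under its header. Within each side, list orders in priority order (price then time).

Answer: BIDS (highest first):
  #1: 8@96
ASKS (lowest first):
  #4: 3@101
  #3: 5@104

Derivation:
After op 1 [order #1] limit_buy(price=96, qty=8): fills=none; bids=[#1:8@96] asks=[-]
After op 2 [order #2] limit_buy(price=103, qty=10): fills=none; bids=[#2:10@103 #1:8@96] asks=[-]
After op 3 cancel(order #2): fills=none; bids=[#1:8@96] asks=[-]
After op 4 [order #3] limit_sell(price=104, qty=5): fills=none; bids=[#1:8@96] asks=[#3:5@104]
After op 5 [order #4] limit_sell(price=101, qty=8): fills=none; bids=[#1:8@96] asks=[#4:8@101 #3:5@104]
After op 6 cancel(order #2): fills=none; bids=[#1:8@96] asks=[#4:8@101 #3:5@104]
After op 7 [order #5] market_buy(qty=5): fills=#5x#4:5@101; bids=[#1:8@96] asks=[#4:3@101 #3:5@104]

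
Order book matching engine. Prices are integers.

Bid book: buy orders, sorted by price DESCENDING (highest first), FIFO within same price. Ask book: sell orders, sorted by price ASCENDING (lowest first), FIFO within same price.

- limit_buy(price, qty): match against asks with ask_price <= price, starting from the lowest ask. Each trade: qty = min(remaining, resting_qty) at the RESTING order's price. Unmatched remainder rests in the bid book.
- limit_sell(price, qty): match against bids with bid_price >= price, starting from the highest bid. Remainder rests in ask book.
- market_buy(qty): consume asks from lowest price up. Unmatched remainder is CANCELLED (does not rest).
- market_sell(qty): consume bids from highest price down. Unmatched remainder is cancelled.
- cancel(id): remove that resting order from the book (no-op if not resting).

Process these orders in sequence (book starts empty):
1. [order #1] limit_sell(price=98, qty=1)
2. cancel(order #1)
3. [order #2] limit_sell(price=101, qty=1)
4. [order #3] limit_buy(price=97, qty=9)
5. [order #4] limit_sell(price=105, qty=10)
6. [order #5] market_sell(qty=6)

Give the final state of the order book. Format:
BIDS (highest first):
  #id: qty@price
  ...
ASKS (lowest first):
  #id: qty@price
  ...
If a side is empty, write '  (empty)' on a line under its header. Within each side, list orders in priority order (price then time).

Answer: BIDS (highest first):
  #3: 3@97
ASKS (lowest first):
  #2: 1@101
  #4: 10@105

Derivation:
After op 1 [order #1] limit_sell(price=98, qty=1): fills=none; bids=[-] asks=[#1:1@98]
After op 2 cancel(order #1): fills=none; bids=[-] asks=[-]
After op 3 [order #2] limit_sell(price=101, qty=1): fills=none; bids=[-] asks=[#2:1@101]
After op 4 [order #3] limit_buy(price=97, qty=9): fills=none; bids=[#3:9@97] asks=[#2:1@101]
After op 5 [order #4] limit_sell(price=105, qty=10): fills=none; bids=[#3:9@97] asks=[#2:1@101 #4:10@105]
After op 6 [order #5] market_sell(qty=6): fills=#3x#5:6@97; bids=[#3:3@97] asks=[#2:1@101 #4:10@105]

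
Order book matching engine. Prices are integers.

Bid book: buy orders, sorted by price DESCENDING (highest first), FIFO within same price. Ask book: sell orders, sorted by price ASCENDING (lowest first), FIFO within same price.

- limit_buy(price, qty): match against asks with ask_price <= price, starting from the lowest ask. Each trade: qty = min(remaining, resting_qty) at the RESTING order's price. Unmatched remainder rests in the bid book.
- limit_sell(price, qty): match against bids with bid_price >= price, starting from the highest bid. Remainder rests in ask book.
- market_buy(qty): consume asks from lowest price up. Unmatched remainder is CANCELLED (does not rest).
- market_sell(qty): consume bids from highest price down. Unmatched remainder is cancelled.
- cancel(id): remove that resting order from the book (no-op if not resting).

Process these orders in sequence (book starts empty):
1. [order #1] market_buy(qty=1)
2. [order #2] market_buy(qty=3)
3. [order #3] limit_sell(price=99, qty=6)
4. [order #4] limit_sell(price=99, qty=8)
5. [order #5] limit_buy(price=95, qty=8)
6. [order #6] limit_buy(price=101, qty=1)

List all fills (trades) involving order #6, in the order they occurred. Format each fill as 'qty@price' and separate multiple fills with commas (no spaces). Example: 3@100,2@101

Answer: 1@99

Derivation:
After op 1 [order #1] market_buy(qty=1): fills=none; bids=[-] asks=[-]
After op 2 [order #2] market_buy(qty=3): fills=none; bids=[-] asks=[-]
After op 3 [order #3] limit_sell(price=99, qty=6): fills=none; bids=[-] asks=[#3:6@99]
After op 4 [order #4] limit_sell(price=99, qty=8): fills=none; bids=[-] asks=[#3:6@99 #4:8@99]
After op 5 [order #5] limit_buy(price=95, qty=8): fills=none; bids=[#5:8@95] asks=[#3:6@99 #4:8@99]
After op 6 [order #6] limit_buy(price=101, qty=1): fills=#6x#3:1@99; bids=[#5:8@95] asks=[#3:5@99 #4:8@99]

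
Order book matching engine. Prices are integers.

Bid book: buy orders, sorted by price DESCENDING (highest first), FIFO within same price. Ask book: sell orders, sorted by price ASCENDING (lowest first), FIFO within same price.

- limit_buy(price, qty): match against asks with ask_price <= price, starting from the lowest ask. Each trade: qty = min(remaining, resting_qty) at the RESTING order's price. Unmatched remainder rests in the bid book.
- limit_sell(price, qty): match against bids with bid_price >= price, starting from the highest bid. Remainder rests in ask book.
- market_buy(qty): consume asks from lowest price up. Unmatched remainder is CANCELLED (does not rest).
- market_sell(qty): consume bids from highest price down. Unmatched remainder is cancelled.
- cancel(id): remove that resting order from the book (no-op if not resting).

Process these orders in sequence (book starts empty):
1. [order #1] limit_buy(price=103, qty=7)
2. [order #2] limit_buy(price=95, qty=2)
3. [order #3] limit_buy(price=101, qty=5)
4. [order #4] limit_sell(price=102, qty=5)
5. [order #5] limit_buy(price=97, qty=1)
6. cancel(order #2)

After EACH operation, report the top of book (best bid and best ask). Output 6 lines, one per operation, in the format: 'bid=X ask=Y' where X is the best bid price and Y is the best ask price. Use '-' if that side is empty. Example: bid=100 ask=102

After op 1 [order #1] limit_buy(price=103, qty=7): fills=none; bids=[#1:7@103] asks=[-]
After op 2 [order #2] limit_buy(price=95, qty=2): fills=none; bids=[#1:7@103 #2:2@95] asks=[-]
After op 3 [order #3] limit_buy(price=101, qty=5): fills=none; bids=[#1:7@103 #3:5@101 #2:2@95] asks=[-]
After op 4 [order #4] limit_sell(price=102, qty=5): fills=#1x#4:5@103; bids=[#1:2@103 #3:5@101 #2:2@95] asks=[-]
After op 5 [order #5] limit_buy(price=97, qty=1): fills=none; bids=[#1:2@103 #3:5@101 #5:1@97 #2:2@95] asks=[-]
After op 6 cancel(order #2): fills=none; bids=[#1:2@103 #3:5@101 #5:1@97] asks=[-]

Answer: bid=103 ask=-
bid=103 ask=-
bid=103 ask=-
bid=103 ask=-
bid=103 ask=-
bid=103 ask=-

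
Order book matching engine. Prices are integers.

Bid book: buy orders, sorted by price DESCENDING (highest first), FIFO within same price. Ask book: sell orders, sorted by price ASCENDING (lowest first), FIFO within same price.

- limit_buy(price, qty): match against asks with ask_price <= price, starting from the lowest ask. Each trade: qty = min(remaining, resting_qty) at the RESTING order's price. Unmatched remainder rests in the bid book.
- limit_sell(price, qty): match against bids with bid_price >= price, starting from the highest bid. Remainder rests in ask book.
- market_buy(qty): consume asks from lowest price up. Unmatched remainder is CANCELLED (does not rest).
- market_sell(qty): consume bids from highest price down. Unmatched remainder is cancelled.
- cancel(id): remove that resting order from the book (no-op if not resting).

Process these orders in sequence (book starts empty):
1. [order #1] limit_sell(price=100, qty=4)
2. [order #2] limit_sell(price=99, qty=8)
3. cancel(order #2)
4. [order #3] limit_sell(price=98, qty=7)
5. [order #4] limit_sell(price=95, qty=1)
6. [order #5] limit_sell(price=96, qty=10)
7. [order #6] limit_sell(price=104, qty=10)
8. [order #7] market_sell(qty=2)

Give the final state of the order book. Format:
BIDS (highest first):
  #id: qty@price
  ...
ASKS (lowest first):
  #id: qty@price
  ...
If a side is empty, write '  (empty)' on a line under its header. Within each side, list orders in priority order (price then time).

After op 1 [order #1] limit_sell(price=100, qty=4): fills=none; bids=[-] asks=[#1:4@100]
After op 2 [order #2] limit_sell(price=99, qty=8): fills=none; bids=[-] asks=[#2:8@99 #1:4@100]
After op 3 cancel(order #2): fills=none; bids=[-] asks=[#1:4@100]
After op 4 [order #3] limit_sell(price=98, qty=7): fills=none; bids=[-] asks=[#3:7@98 #1:4@100]
After op 5 [order #4] limit_sell(price=95, qty=1): fills=none; bids=[-] asks=[#4:1@95 #3:7@98 #1:4@100]
After op 6 [order #5] limit_sell(price=96, qty=10): fills=none; bids=[-] asks=[#4:1@95 #5:10@96 #3:7@98 #1:4@100]
After op 7 [order #6] limit_sell(price=104, qty=10): fills=none; bids=[-] asks=[#4:1@95 #5:10@96 #3:7@98 #1:4@100 #6:10@104]
After op 8 [order #7] market_sell(qty=2): fills=none; bids=[-] asks=[#4:1@95 #5:10@96 #3:7@98 #1:4@100 #6:10@104]

Answer: BIDS (highest first):
  (empty)
ASKS (lowest first):
  #4: 1@95
  #5: 10@96
  #3: 7@98
  #1: 4@100
  #6: 10@104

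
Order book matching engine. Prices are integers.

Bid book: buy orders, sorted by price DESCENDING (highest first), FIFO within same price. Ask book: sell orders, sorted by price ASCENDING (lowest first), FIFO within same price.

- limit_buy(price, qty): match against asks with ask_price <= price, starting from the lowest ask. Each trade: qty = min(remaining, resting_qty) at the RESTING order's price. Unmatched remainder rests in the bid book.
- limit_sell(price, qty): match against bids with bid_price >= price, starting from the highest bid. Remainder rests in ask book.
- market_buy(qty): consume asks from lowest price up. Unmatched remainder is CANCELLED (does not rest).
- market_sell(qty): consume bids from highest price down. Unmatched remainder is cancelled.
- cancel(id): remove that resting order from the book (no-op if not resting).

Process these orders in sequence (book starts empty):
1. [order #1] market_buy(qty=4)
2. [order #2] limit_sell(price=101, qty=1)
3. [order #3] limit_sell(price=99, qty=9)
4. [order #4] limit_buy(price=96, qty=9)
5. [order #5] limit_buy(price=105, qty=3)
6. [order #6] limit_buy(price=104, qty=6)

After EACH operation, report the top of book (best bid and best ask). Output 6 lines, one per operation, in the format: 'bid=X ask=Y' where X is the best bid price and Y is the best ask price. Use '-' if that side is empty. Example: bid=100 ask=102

After op 1 [order #1] market_buy(qty=4): fills=none; bids=[-] asks=[-]
After op 2 [order #2] limit_sell(price=101, qty=1): fills=none; bids=[-] asks=[#2:1@101]
After op 3 [order #3] limit_sell(price=99, qty=9): fills=none; bids=[-] asks=[#3:9@99 #2:1@101]
After op 4 [order #4] limit_buy(price=96, qty=9): fills=none; bids=[#4:9@96] asks=[#3:9@99 #2:1@101]
After op 5 [order #5] limit_buy(price=105, qty=3): fills=#5x#3:3@99; bids=[#4:9@96] asks=[#3:6@99 #2:1@101]
After op 6 [order #6] limit_buy(price=104, qty=6): fills=#6x#3:6@99; bids=[#4:9@96] asks=[#2:1@101]

Answer: bid=- ask=-
bid=- ask=101
bid=- ask=99
bid=96 ask=99
bid=96 ask=99
bid=96 ask=101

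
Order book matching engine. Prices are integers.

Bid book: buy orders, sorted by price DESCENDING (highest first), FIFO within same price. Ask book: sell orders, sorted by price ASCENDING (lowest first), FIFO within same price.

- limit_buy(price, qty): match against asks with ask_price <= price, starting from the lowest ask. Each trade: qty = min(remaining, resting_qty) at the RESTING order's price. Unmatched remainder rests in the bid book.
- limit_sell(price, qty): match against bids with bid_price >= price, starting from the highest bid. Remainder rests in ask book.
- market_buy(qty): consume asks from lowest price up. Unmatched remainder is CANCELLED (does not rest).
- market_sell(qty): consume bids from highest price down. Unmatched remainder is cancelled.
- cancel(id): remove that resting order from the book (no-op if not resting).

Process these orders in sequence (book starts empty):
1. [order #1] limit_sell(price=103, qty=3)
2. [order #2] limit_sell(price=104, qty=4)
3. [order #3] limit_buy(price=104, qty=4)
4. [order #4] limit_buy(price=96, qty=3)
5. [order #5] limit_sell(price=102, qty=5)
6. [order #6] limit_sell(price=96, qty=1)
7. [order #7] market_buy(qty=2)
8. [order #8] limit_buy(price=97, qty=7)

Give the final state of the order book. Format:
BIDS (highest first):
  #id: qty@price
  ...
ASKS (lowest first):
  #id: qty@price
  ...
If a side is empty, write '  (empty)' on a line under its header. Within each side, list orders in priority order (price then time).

After op 1 [order #1] limit_sell(price=103, qty=3): fills=none; bids=[-] asks=[#1:3@103]
After op 2 [order #2] limit_sell(price=104, qty=4): fills=none; bids=[-] asks=[#1:3@103 #2:4@104]
After op 3 [order #3] limit_buy(price=104, qty=4): fills=#3x#1:3@103 #3x#2:1@104; bids=[-] asks=[#2:3@104]
After op 4 [order #4] limit_buy(price=96, qty=3): fills=none; bids=[#4:3@96] asks=[#2:3@104]
After op 5 [order #5] limit_sell(price=102, qty=5): fills=none; bids=[#4:3@96] asks=[#5:5@102 #2:3@104]
After op 6 [order #6] limit_sell(price=96, qty=1): fills=#4x#6:1@96; bids=[#4:2@96] asks=[#5:5@102 #2:3@104]
After op 7 [order #7] market_buy(qty=2): fills=#7x#5:2@102; bids=[#4:2@96] asks=[#5:3@102 #2:3@104]
After op 8 [order #8] limit_buy(price=97, qty=7): fills=none; bids=[#8:7@97 #4:2@96] asks=[#5:3@102 #2:3@104]

Answer: BIDS (highest first):
  #8: 7@97
  #4: 2@96
ASKS (lowest first):
  #5: 3@102
  #2: 3@104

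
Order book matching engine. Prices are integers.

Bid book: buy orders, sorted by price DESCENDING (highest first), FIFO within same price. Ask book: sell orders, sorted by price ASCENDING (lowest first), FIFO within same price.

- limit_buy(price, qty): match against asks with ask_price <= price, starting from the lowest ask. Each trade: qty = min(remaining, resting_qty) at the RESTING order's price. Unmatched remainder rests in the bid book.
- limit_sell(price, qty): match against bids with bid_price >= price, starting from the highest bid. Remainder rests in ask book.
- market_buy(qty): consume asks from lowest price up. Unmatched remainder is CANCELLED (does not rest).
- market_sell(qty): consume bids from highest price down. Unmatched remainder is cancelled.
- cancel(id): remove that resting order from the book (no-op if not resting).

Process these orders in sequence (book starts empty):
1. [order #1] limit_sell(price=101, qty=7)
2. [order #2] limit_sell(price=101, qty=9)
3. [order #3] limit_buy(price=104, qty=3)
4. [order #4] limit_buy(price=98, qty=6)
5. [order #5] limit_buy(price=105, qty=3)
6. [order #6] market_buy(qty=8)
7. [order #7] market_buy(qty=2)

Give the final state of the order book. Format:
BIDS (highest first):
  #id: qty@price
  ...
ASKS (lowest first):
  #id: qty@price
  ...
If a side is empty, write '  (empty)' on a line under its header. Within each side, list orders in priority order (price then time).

After op 1 [order #1] limit_sell(price=101, qty=7): fills=none; bids=[-] asks=[#1:7@101]
After op 2 [order #2] limit_sell(price=101, qty=9): fills=none; bids=[-] asks=[#1:7@101 #2:9@101]
After op 3 [order #3] limit_buy(price=104, qty=3): fills=#3x#1:3@101; bids=[-] asks=[#1:4@101 #2:9@101]
After op 4 [order #4] limit_buy(price=98, qty=6): fills=none; bids=[#4:6@98] asks=[#1:4@101 #2:9@101]
After op 5 [order #5] limit_buy(price=105, qty=3): fills=#5x#1:3@101; bids=[#4:6@98] asks=[#1:1@101 #2:9@101]
After op 6 [order #6] market_buy(qty=8): fills=#6x#1:1@101 #6x#2:7@101; bids=[#4:6@98] asks=[#2:2@101]
After op 7 [order #7] market_buy(qty=2): fills=#7x#2:2@101; bids=[#4:6@98] asks=[-]

Answer: BIDS (highest first):
  #4: 6@98
ASKS (lowest first):
  (empty)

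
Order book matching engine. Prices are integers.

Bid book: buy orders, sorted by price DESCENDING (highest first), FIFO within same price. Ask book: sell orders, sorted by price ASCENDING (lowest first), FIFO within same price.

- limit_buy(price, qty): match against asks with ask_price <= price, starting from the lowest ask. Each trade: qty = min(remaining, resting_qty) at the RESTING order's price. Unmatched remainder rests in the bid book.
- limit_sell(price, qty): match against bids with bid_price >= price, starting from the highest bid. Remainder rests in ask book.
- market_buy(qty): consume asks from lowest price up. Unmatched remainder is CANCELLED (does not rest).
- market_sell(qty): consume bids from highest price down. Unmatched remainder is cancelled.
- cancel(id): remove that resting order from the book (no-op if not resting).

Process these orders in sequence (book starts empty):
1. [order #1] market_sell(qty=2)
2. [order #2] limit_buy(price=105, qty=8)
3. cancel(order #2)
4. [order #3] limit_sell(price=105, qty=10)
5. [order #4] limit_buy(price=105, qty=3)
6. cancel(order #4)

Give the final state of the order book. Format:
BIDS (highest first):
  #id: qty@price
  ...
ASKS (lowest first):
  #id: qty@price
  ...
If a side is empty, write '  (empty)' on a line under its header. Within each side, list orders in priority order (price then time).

Answer: BIDS (highest first):
  (empty)
ASKS (lowest first):
  #3: 7@105

Derivation:
After op 1 [order #1] market_sell(qty=2): fills=none; bids=[-] asks=[-]
After op 2 [order #2] limit_buy(price=105, qty=8): fills=none; bids=[#2:8@105] asks=[-]
After op 3 cancel(order #2): fills=none; bids=[-] asks=[-]
After op 4 [order #3] limit_sell(price=105, qty=10): fills=none; bids=[-] asks=[#3:10@105]
After op 5 [order #4] limit_buy(price=105, qty=3): fills=#4x#3:3@105; bids=[-] asks=[#3:7@105]
After op 6 cancel(order #4): fills=none; bids=[-] asks=[#3:7@105]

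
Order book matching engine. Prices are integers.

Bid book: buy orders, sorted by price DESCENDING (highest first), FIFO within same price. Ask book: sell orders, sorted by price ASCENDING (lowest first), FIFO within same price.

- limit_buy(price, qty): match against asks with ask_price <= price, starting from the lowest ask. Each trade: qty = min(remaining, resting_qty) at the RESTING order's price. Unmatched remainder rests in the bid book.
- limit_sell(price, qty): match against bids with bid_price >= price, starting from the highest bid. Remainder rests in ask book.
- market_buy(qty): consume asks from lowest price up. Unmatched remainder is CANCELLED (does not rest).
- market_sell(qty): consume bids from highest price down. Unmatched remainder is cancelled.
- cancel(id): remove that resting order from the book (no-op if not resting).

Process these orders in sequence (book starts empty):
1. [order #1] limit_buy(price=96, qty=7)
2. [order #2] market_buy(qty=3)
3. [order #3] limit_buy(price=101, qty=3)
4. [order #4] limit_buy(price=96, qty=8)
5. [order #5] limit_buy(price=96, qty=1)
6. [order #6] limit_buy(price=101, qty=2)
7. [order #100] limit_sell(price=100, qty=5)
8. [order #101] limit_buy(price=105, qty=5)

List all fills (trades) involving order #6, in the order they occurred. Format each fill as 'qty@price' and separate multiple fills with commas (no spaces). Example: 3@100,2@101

Answer: 2@101

Derivation:
After op 1 [order #1] limit_buy(price=96, qty=7): fills=none; bids=[#1:7@96] asks=[-]
After op 2 [order #2] market_buy(qty=3): fills=none; bids=[#1:7@96] asks=[-]
After op 3 [order #3] limit_buy(price=101, qty=3): fills=none; bids=[#3:3@101 #1:7@96] asks=[-]
After op 4 [order #4] limit_buy(price=96, qty=8): fills=none; bids=[#3:3@101 #1:7@96 #4:8@96] asks=[-]
After op 5 [order #5] limit_buy(price=96, qty=1): fills=none; bids=[#3:3@101 #1:7@96 #4:8@96 #5:1@96] asks=[-]
After op 6 [order #6] limit_buy(price=101, qty=2): fills=none; bids=[#3:3@101 #6:2@101 #1:7@96 #4:8@96 #5:1@96] asks=[-]
After op 7 [order #100] limit_sell(price=100, qty=5): fills=#3x#100:3@101 #6x#100:2@101; bids=[#1:7@96 #4:8@96 #5:1@96] asks=[-]
After op 8 [order #101] limit_buy(price=105, qty=5): fills=none; bids=[#101:5@105 #1:7@96 #4:8@96 #5:1@96] asks=[-]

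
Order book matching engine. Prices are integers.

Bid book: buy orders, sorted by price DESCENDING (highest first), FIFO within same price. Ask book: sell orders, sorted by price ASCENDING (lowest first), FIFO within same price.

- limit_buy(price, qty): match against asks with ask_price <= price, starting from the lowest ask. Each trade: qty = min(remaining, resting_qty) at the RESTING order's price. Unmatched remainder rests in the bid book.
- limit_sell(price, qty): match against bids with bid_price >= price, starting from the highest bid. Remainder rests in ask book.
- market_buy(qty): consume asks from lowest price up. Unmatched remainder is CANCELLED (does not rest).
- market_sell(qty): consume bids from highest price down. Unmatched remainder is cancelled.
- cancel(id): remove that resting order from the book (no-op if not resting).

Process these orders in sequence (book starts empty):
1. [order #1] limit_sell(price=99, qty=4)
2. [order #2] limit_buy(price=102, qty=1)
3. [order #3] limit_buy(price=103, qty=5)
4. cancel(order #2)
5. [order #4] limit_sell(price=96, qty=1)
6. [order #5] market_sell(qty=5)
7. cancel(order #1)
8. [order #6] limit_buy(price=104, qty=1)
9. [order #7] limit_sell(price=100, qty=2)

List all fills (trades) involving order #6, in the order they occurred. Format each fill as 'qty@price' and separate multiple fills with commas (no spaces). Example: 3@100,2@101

After op 1 [order #1] limit_sell(price=99, qty=4): fills=none; bids=[-] asks=[#1:4@99]
After op 2 [order #2] limit_buy(price=102, qty=1): fills=#2x#1:1@99; bids=[-] asks=[#1:3@99]
After op 3 [order #3] limit_buy(price=103, qty=5): fills=#3x#1:3@99; bids=[#3:2@103] asks=[-]
After op 4 cancel(order #2): fills=none; bids=[#3:2@103] asks=[-]
After op 5 [order #4] limit_sell(price=96, qty=1): fills=#3x#4:1@103; bids=[#3:1@103] asks=[-]
After op 6 [order #5] market_sell(qty=5): fills=#3x#5:1@103; bids=[-] asks=[-]
After op 7 cancel(order #1): fills=none; bids=[-] asks=[-]
After op 8 [order #6] limit_buy(price=104, qty=1): fills=none; bids=[#6:1@104] asks=[-]
After op 9 [order #7] limit_sell(price=100, qty=2): fills=#6x#7:1@104; bids=[-] asks=[#7:1@100]

Answer: 1@104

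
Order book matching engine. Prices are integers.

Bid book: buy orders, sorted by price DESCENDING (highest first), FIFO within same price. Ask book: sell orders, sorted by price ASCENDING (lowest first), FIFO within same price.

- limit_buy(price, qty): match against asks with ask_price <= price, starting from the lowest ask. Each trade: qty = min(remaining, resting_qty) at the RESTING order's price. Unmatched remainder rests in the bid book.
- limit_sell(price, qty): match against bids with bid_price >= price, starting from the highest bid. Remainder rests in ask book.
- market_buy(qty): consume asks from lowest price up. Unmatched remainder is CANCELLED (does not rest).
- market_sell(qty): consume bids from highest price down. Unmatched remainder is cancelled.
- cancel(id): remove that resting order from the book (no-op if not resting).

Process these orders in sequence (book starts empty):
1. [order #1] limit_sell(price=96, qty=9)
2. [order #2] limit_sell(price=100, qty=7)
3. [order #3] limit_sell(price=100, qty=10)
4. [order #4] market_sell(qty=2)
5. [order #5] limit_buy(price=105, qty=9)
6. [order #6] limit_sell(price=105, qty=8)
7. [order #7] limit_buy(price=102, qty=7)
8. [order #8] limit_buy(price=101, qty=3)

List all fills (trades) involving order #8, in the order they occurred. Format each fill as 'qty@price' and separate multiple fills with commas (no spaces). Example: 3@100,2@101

Answer: 3@100

Derivation:
After op 1 [order #1] limit_sell(price=96, qty=9): fills=none; bids=[-] asks=[#1:9@96]
After op 2 [order #2] limit_sell(price=100, qty=7): fills=none; bids=[-] asks=[#1:9@96 #2:7@100]
After op 3 [order #3] limit_sell(price=100, qty=10): fills=none; bids=[-] asks=[#1:9@96 #2:7@100 #3:10@100]
After op 4 [order #4] market_sell(qty=2): fills=none; bids=[-] asks=[#1:9@96 #2:7@100 #3:10@100]
After op 5 [order #5] limit_buy(price=105, qty=9): fills=#5x#1:9@96; bids=[-] asks=[#2:7@100 #3:10@100]
After op 6 [order #6] limit_sell(price=105, qty=8): fills=none; bids=[-] asks=[#2:7@100 #3:10@100 #6:8@105]
After op 7 [order #7] limit_buy(price=102, qty=7): fills=#7x#2:7@100; bids=[-] asks=[#3:10@100 #6:8@105]
After op 8 [order #8] limit_buy(price=101, qty=3): fills=#8x#3:3@100; bids=[-] asks=[#3:7@100 #6:8@105]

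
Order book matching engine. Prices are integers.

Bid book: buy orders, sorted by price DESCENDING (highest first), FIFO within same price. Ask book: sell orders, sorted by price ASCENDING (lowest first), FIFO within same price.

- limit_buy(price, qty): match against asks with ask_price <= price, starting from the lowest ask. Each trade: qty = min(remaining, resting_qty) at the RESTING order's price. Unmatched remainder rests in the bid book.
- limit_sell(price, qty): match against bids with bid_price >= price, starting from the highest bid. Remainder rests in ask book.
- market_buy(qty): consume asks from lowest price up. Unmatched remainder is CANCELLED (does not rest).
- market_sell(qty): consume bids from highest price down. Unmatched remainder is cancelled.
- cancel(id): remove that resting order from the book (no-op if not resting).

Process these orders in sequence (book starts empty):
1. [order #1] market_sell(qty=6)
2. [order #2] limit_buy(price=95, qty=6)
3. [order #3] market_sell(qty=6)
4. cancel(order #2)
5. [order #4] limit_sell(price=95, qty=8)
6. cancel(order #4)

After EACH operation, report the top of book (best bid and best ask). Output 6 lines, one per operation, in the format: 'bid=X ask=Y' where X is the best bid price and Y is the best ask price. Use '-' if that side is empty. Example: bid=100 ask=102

After op 1 [order #1] market_sell(qty=6): fills=none; bids=[-] asks=[-]
After op 2 [order #2] limit_buy(price=95, qty=6): fills=none; bids=[#2:6@95] asks=[-]
After op 3 [order #3] market_sell(qty=6): fills=#2x#3:6@95; bids=[-] asks=[-]
After op 4 cancel(order #2): fills=none; bids=[-] asks=[-]
After op 5 [order #4] limit_sell(price=95, qty=8): fills=none; bids=[-] asks=[#4:8@95]
After op 6 cancel(order #4): fills=none; bids=[-] asks=[-]

Answer: bid=- ask=-
bid=95 ask=-
bid=- ask=-
bid=- ask=-
bid=- ask=95
bid=- ask=-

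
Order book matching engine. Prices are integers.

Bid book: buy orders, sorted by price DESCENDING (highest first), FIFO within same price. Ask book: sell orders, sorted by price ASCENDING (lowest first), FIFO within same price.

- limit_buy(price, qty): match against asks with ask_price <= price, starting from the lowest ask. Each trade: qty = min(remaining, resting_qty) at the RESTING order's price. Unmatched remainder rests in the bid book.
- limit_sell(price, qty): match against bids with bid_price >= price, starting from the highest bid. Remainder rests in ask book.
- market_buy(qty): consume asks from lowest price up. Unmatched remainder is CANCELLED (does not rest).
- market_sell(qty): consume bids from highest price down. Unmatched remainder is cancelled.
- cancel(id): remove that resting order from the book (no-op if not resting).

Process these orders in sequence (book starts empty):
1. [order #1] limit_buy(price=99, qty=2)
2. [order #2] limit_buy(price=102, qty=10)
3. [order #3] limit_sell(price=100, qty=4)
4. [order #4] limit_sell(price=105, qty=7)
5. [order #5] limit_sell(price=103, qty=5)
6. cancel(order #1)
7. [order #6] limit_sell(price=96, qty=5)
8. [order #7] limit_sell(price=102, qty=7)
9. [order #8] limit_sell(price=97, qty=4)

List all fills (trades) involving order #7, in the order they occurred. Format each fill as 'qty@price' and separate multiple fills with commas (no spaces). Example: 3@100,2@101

Answer: 1@102

Derivation:
After op 1 [order #1] limit_buy(price=99, qty=2): fills=none; bids=[#1:2@99] asks=[-]
After op 2 [order #2] limit_buy(price=102, qty=10): fills=none; bids=[#2:10@102 #1:2@99] asks=[-]
After op 3 [order #3] limit_sell(price=100, qty=4): fills=#2x#3:4@102; bids=[#2:6@102 #1:2@99] asks=[-]
After op 4 [order #4] limit_sell(price=105, qty=7): fills=none; bids=[#2:6@102 #1:2@99] asks=[#4:7@105]
After op 5 [order #5] limit_sell(price=103, qty=5): fills=none; bids=[#2:6@102 #1:2@99] asks=[#5:5@103 #4:7@105]
After op 6 cancel(order #1): fills=none; bids=[#2:6@102] asks=[#5:5@103 #4:7@105]
After op 7 [order #6] limit_sell(price=96, qty=5): fills=#2x#6:5@102; bids=[#2:1@102] asks=[#5:5@103 #4:7@105]
After op 8 [order #7] limit_sell(price=102, qty=7): fills=#2x#7:1@102; bids=[-] asks=[#7:6@102 #5:5@103 #4:7@105]
After op 9 [order #8] limit_sell(price=97, qty=4): fills=none; bids=[-] asks=[#8:4@97 #7:6@102 #5:5@103 #4:7@105]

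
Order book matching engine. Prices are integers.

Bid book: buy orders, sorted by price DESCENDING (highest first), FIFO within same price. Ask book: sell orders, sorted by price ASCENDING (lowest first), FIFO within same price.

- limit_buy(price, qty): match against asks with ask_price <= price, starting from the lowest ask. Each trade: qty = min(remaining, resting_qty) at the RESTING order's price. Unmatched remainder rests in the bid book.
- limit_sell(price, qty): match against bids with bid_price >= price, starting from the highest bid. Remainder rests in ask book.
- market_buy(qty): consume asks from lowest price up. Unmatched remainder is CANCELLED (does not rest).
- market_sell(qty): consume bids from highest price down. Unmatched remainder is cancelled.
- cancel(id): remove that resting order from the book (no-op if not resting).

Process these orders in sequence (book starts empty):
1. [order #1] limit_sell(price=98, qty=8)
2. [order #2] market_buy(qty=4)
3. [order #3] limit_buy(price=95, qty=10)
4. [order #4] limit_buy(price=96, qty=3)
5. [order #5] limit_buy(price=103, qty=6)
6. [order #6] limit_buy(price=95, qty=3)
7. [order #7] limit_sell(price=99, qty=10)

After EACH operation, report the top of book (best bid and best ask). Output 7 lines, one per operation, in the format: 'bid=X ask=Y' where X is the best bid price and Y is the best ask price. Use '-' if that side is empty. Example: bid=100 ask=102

Answer: bid=- ask=98
bid=- ask=98
bid=95 ask=98
bid=96 ask=98
bid=103 ask=-
bid=103 ask=-
bid=96 ask=99

Derivation:
After op 1 [order #1] limit_sell(price=98, qty=8): fills=none; bids=[-] asks=[#1:8@98]
After op 2 [order #2] market_buy(qty=4): fills=#2x#1:4@98; bids=[-] asks=[#1:4@98]
After op 3 [order #3] limit_buy(price=95, qty=10): fills=none; bids=[#3:10@95] asks=[#1:4@98]
After op 4 [order #4] limit_buy(price=96, qty=3): fills=none; bids=[#4:3@96 #3:10@95] asks=[#1:4@98]
After op 5 [order #5] limit_buy(price=103, qty=6): fills=#5x#1:4@98; bids=[#5:2@103 #4:3@96 #3:10@95] asks=[-]
After op 6 [order #6] limit_buy(price=95, qty=3): fills=none; bids=[#5:2@103 #4:3@96 #3:10@95 #6:3@95] asks=[-]
After op 7 [order #7] limit_sell(price=99, qty=10): fills=#5x#7:2@103; bids=[#4:3@96 #3:10@95 #6:3@95] asks=[#7:8@99]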